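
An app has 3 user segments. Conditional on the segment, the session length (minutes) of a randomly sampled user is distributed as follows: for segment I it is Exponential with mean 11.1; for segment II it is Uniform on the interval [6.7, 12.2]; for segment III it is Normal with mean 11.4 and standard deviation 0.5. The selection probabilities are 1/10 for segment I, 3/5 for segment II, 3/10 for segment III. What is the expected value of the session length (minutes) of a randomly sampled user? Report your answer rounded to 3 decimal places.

10.200

Component means — I: 11.1; II: 9.45; III: 11.4.
E[X] = 0.1·11.1 + 0.6·9.45 + 0.3·11.4 = 10.2.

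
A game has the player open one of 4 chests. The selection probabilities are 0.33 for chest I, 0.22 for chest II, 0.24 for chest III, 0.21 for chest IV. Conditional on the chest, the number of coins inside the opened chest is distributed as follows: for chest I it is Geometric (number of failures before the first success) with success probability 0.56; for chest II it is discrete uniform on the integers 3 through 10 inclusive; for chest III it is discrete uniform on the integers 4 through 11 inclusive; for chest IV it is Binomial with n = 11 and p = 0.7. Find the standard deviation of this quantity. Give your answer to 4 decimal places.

Per component, I: μ=0.785714, E[X²]=2.02041; II: μ=6.5, E[X²]=47.5; III: μ=7.5, E[X²]=61.5; IV: μ=7.7, E[X²]=61.6.
E[X] = 0.33·0.785714 + 0.22·6.5 + 0.24·7.5 + 0.21·7.7 = 5.10629.
E[X²] = 0.33·2.02041 + 0.22·47.5 + 0.24·61.5 + 0.21·61.6 = 38.8127.
Var(X) = E[X²] − (E[X])² = 38.8127 − 26.0742 = 12.7386.
SD(X) = √12.7386 = 3.56911.

3.5691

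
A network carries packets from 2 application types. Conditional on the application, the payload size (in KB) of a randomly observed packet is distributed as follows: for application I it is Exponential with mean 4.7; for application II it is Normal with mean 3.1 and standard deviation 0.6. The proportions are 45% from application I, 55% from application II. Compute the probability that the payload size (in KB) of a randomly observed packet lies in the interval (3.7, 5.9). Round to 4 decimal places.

Conditional on each application, P(3.7 < X < 5.9): I: 0.170117; II: 0.158654.
By total probability, P(3.7 < X < 5.9) = 0.45·0.170117 + 0.55·0.158654 = 0.163812.

0.1638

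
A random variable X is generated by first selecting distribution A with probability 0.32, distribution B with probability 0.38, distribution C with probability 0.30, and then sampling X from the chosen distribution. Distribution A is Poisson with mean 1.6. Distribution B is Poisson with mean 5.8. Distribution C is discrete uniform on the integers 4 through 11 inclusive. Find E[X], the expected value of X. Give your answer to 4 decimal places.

Component means — A: 1.6; B: 5.8; C: 7.5.
E[X] = 0.32·1.6 + 0.38·5.8 + 0.3·7.5 = 4.966.

4.9660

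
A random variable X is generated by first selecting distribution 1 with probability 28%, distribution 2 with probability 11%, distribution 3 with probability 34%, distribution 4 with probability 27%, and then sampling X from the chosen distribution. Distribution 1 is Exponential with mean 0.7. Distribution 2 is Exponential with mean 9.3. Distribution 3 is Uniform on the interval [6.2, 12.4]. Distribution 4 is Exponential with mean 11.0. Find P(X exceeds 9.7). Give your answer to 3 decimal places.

0.299

Conditional on each component, P(X > 9.7): 1: 9.59222e-07; 2: 0.352392; 3: 0.435484; 4: 0.414029.
By total probability, P(X > 9.7) = 0.28·9.59222e-07 + 0.11·0.352392 + 0.34·0.435484 + 0.27·0.414029 = 0.298616.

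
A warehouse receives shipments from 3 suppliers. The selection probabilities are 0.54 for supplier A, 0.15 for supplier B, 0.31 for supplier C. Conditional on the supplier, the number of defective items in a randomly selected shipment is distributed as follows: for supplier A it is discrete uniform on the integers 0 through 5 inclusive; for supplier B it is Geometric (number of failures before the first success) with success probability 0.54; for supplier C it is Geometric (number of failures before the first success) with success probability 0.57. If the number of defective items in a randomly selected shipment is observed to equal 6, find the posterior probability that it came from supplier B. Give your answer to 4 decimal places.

0.4072

Likelihoods P(X=6 | ·): A: 0; B: 0.00511612; C: 0.00360318.
Posterior ∝ prior × likelihood. Numerator for B: 0.15·0.00511612 = 0.000767418.
Normalizing constant: 0.54·0 + 0.15·0.00511612 + 0.31·0.00360318 = 0.0018844.
P(B | observation) = 0.000767418 / 0.0018844 = 0.407247.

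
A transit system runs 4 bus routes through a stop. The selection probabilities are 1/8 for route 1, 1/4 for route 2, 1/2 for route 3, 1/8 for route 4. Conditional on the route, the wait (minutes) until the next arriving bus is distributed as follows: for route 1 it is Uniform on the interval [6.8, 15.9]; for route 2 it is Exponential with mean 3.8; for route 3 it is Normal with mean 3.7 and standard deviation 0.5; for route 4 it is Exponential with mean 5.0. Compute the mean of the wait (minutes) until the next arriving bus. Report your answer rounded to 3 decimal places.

Component means — 1: 11.35; 2: 3.8; 3: 3.7; 4: 5.
E[X] = 0.125·11.35 + 0.25·3.8 + 0.5·3.7 + 0.125·5 = 4.84375.

4.844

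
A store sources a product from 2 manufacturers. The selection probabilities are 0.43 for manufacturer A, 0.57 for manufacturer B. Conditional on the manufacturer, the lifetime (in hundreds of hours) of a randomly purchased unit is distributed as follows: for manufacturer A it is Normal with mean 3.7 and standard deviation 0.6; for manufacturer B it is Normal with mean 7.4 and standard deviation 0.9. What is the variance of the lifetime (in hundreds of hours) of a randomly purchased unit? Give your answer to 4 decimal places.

3.9719

Per component, A: μ=3.7, E[X²]=14.05; B: μ=7.4, E[X²]=55.57.
E[X] = 0.43·3.7 + 0.57·7.4 = 5.809.
E[X²] = 0.43·14.05 + 0.57·55.57 = 37.7164.
Var(X) = E[X²] − (E[X])² = 37.7164 − 33.7445 = 3.97192.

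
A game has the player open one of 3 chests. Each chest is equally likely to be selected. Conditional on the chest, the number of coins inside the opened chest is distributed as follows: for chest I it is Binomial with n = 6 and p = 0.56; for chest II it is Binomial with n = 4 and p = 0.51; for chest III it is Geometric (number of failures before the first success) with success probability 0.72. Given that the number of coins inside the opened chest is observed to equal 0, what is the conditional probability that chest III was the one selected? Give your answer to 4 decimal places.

Likelihoods P(X=0 | ·): I: 0.00725631; II: 0.057648; III: 0.72.
Posterior ∝ prior × likelihood. Numerator for III: 0.333333·0.72 = 0.24.
Normalizing constant: 0.333333·0.00725631 + 0.333333·0.057648 + 0.333333·0.72 = 0.261635.
P(III | observation) = 0.24 / 0.261635 = 0.917309.

0.9173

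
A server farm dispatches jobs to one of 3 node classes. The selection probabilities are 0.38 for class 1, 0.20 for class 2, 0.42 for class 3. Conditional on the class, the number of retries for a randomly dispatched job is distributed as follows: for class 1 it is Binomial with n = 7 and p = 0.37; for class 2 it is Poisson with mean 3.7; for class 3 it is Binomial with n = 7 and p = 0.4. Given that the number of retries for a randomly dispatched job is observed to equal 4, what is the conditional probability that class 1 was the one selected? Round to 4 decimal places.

Likelihoods P(X=4 | ·): 1: 0.16402; 2: 0.193066; 3: 0.193536.
Posterior ∝ prior × likelihood. Numerator for 1: 0.38·0.16402 = 0.0623276.
Normalizing constant: 0.38·0.16402 + 0.2·0.193066 + 0.42·0.193536 = 0.182226.
P(1 | observation) = 0.0623276 / 0.182226 = 0.342035.

0.3420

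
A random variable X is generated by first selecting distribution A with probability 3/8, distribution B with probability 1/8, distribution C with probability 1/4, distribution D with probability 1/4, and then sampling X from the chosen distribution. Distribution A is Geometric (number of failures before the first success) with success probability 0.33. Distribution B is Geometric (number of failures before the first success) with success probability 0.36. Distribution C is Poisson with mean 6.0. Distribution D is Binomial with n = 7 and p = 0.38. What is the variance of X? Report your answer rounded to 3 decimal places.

7.633

Per component, A: μ=2.0303, E[X²]=10.2746; B: μ=1.77778, E[X²]=8.09877; C: μ=6, E[X²]=42; D: μ=2.66, E[X²]=8.7248.
E[X] = 0.375·2.0303 + 0.125·1.77778 + 0.25·6 + 0.25·2.66 = 3.14859.
E[X²] = 0.375·10.2746 + 0.125·8.09877 + 0.25·42 + 0.25·8.7248 = 17.5465.
Var(X) = E[X²] − (E[X])² = 17.5465 − 9.91359 = 7.63291.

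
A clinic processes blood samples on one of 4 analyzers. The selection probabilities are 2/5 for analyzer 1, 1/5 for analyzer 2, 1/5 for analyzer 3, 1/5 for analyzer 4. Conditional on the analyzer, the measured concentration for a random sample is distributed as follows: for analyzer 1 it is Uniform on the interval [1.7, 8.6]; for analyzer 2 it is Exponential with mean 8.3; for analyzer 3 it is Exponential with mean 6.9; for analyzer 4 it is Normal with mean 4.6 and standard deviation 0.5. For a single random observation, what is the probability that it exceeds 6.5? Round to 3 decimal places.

0.291

Conditional on each analyzer, P(X > 6.5): 1: 0.304348; 2: 0.456972; 3: 0.389836; 4: 7.2348e-05.
By total probability, P(X > 6.5) = 0.4·0.304348 + 0.2·0.456972 + 0.2·0.389836 + 0.2·7.2348e-05 = 0.291115.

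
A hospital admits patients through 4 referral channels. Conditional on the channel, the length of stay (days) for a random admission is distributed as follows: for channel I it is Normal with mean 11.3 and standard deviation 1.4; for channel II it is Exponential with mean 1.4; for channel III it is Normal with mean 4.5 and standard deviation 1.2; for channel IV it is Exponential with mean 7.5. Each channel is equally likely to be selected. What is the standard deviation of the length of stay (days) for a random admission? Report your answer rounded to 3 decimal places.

5.367

Per component, I: μ=11.3, E[X²]=129.65; II: μ=1.4, E[X²]=3.92; III: μ=4.5, E[X²]=21.69; IV: μ=7.5, E[X²]=112.5.
E[X] = 0.25·11.3 + 0.25·1.4 + 0.25·4.5 + 0.25·7.5 = 6.175.
E[X²] = 0.25·129.65 + 0.25·3.92 + 0.25·21.69 + 0.25·112.5 = 66.94.
Var(X) = E[X²] − (E[X])² = 66.94 − 38.1306 = 28.8094.
SD(X) = √28.8094 = 5.36744.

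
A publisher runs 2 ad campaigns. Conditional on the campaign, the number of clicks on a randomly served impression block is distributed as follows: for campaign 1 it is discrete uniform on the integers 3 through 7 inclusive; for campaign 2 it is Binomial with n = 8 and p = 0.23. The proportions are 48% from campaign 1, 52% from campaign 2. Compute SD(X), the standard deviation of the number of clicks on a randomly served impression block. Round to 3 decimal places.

2.047

Per component, 1: μ=5, E[X²]=27; 2: μ=1.84, E[X²]=4.8024.
E[X] = 0.48·5 + 0.52·1.84 = 3.3568.
E[X²] = 0.48·27 + 0.52·4.8024 = 15.4572.
Var(X) = E[X²] − (E[X])² = 15.4572 − 11.2681 = 4.18914.
SD(X) = √4.18914 = 2.04674.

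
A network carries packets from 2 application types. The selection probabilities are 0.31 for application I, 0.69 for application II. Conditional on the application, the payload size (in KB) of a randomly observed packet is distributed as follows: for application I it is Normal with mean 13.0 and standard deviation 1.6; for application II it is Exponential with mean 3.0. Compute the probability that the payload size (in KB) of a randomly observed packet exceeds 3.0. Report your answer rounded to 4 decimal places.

Conditional on each application, P(X > 3.0): I: 1; II: 0.367879.
By total probability, P(X > 3.0) = 0.31·1 + 0.69·0.367879 = 0.563837.

0.5638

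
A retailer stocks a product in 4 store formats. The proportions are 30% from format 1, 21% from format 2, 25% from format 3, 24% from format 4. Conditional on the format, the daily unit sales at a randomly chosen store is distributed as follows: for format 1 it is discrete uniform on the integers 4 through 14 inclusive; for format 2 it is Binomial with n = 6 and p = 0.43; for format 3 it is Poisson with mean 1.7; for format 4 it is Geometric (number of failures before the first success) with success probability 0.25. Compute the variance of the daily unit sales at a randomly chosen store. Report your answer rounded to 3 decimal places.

Per component, 1: μ=9, E[X²]=91; 2: μ=2.58, E[X²]=8.127; 3: μ=1.7, E[X²]=4.59; 4: μ=3, E[X²]=21.
E[X] = 0.3·9 + 0.21·2.58 + 0.25·1.7 + 0.24·3 = 4.3868.
E[X²] = 0.3·91 + 0.21·8.127 + 0.25·4.59 + 0.24·21 = 35.1942.
Var(X) = E[X²] − (E[X])² = 35.1942 − 19.244 = 15.9502.

15.950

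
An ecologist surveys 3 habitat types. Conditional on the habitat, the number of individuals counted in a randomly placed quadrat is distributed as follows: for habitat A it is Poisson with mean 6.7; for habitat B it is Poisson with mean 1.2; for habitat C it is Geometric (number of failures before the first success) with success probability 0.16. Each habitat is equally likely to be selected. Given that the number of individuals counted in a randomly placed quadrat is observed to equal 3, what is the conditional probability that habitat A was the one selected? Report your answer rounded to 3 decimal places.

0.254

Likelihoods P(X=3 | ·): A: 0.0617021; B: 0.0867439; C: 0.0948326.
Posterior ∝ prior × likelihood. Numerator for A: 0.333333·0.0617021 = 0.0205674.
Normalizing constant: 0.333333·0.0617021 + 0.333333·0.0867439 + 0.333333·0.0948326 = 0.0810929.
P(A | observation) = 0.0205674 / 0.0810929 = 0.253627.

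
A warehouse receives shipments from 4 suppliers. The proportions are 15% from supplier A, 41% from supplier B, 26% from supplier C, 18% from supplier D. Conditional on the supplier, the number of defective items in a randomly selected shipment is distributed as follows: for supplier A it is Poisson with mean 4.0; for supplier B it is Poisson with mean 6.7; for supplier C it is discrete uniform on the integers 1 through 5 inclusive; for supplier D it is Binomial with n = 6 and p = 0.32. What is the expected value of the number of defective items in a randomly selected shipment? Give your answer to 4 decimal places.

Component means — A: 4; B: 6.7; C: 3; D: 1.92.
E[X] = 0.15·4 + 0.41·6.7 + 0.26·3 + 0.18·1.92 = 4.4726.

4.4726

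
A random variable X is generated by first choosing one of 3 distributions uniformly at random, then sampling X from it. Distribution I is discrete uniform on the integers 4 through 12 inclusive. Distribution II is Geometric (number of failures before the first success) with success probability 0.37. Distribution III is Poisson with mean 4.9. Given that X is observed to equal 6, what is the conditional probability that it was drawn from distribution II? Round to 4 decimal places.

Likelihoods P(X=6 | ·): I: 0.111111; II: 0.0231337; III: 0.143153.
Posterior ∝ prior × likelihood. Numerator for II: 0.333333·0.0231337 = 0.00771123.
Normalizing constant: 0.333333·0.111111 + 0.333333·0.0231337 + 0.333333·0.143153 = 0.092466.
P(II | observation) = 0.00771123 / 0.092466 = 0.0833953.

0.0834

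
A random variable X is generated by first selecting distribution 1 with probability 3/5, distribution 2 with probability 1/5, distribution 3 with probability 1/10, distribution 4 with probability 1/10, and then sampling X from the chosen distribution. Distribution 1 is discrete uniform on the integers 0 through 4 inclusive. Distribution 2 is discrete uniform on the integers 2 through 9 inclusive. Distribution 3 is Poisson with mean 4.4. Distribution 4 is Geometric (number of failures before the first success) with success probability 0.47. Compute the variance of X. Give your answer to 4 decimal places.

5.3048

Per component, 1: μ=2, E[X²]=6; 2: μ=5.5, E[X²]=35.5; 3: μ=4.4, E[X²]=23.76; 4: μ=1.12766, E[X²]=3.67089.
E[X] = 0.6·2 + 0.2·5.5 + 0.1·4.4 + 0.1·1.12766 = 2.85277.
E[X²] = 0.6·6 + 0.2·35.5 + 0.1·23.76 + 0.1·3.67089 = 13.4431.
Var(X) = E[X²] − (E[X])² = 13.4431 − 8.13827 = 5.30482.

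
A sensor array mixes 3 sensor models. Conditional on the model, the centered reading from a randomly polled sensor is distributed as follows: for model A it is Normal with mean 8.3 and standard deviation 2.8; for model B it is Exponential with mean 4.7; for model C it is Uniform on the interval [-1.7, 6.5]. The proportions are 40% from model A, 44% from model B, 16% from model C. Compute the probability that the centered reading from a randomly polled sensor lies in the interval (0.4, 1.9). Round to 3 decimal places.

Conditional on each model, P(0.4 < X < 1.9): A: 0.00874498; B: 0.250941; C: 0.182927.
By total probability, P(0.4 < X < 1.9) = 0.4·0.00874498 + 0.44·0.250941 + 0.16·0.182927 = 0.14318.

0.143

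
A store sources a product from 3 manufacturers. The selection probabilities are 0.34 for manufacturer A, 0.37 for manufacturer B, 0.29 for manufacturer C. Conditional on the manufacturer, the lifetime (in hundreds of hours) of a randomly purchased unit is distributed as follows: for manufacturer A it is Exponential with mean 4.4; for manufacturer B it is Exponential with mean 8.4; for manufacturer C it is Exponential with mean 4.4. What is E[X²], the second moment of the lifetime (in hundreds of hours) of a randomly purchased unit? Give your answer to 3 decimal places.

For each component E[X²] = Var + (mean)², giving A: 38.72; B: 141.12; C: 38.72.
Overall E[X²] = 0.34·38.72 + 0.37·141.12 + 0.29·38.72 = 76.608.

76.608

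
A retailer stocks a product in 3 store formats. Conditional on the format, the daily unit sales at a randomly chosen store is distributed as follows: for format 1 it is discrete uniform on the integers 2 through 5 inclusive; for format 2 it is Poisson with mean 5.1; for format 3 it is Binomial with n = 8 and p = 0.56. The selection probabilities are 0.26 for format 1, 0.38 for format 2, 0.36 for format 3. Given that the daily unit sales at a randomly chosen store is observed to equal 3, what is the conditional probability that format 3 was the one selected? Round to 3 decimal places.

Likelihoods P(X=3 | ·): 1: 0.25; 2: 0.13479; 3: 0.162187.
Posterior ∝ prior × likelihood. Numerator for 3: 0.36·0.162187 = 0.0583872.
Normalizing constant: 0.26·0.25 + 0.38·0.13479 + 0.36·0.162187 = 0.174607.
P(3 | observation) = 0.0583872 / 0.174607 = 0.334392.

0.334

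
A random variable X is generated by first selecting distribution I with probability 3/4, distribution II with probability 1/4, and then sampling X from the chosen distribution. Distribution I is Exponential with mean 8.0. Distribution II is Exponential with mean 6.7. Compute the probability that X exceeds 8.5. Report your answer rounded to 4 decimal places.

Conditional on each component, P(X > 8.5): I: 0.345591; II: 0.281209.
By total probability, P(X > 8.5) = 0.75·0.345591 + 0.25·0.281209 = 0.329495.

0.3295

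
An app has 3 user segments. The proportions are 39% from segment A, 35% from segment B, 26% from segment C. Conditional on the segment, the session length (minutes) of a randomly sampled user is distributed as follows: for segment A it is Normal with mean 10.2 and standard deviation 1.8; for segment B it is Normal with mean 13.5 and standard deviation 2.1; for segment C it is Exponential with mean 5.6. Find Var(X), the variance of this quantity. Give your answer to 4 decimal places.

Per component, A: μ=10.2, E[X²]=107.28; B: μ=13.5, E[X²]=186.66; C: μ=5.6, E[X²]=62.72.
E[X] = 0.39·10.2 + 0.35·13.5 + 0.26·5.6 = 10.159.
E[X²] = 0.39·107.28 + 0.35·186.66 + 0.26·62.72 = 123.477.
Var(X) = E[X²] − (E[X])² = 123.477 − 103.205 = 20.2721.

20.2721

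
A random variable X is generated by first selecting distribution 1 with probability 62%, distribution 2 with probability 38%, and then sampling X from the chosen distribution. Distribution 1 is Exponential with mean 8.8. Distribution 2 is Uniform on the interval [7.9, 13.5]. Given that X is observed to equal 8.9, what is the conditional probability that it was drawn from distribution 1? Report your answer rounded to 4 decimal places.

0.2741

Likelihoods f(8.9 | ·): 1: 0.0413321; 2: 0.178571.
Posterior ∝ prior × likelihood. Numerator for 1: 0.62·0.0413321 = 0.0256259.
Normalizing constant: 0.62·0.0413321 + 0.38·0.178571 = 0.0934831.
P(1 | observation) = 0.0256259 / 0.0934831 = 0.274124.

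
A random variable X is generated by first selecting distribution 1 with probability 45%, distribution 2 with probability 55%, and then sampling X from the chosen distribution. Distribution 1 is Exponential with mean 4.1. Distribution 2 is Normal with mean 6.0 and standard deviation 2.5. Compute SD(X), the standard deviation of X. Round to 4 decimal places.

Per component, 1: μ=4.1, E[X²]=33.62; 2: μ=6, E[X²]=42.25.
E[X] = 0.45·4.1 + 0.55·6 = 5.145.
E[X²] = 0.45·33.62 + 0.55·42.25 = 38.3665.
Var(X) = E[X²] − (E[X])² = 38.3665 − 26.471 = 11.8955.
SD(X) = √11.8955 = 3.44898.

3.4490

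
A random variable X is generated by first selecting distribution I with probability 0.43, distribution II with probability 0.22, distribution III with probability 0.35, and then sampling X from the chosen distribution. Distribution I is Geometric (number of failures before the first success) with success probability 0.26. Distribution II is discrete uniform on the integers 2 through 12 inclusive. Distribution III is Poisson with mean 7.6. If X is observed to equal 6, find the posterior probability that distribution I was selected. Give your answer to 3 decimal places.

Likelihoods P(X=6 | ·): I: 0.0426937; II: 0.0909091; III: 0.13394.
Posterior ∝ prior × likelihood. Numerator for I: 0.43·0.0426937 = 0.0183583.
Normalizing constant: 0.43·0.0426937 + 0.22·0.0909091 + 0.35·0.13394 = 0.0852374.
P(I | observation) = 0.0183583 / 0.0852374 = 0.215378.

0.215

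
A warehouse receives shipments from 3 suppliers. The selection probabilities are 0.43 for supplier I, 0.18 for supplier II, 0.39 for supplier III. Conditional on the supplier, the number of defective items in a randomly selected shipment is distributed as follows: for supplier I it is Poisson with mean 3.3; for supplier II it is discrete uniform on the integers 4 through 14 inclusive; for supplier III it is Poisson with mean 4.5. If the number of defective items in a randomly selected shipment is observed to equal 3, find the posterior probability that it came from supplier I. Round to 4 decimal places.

Likelihoods P(X=3 | ·): I: 0.220912; II: 0; III: 0.168718.
Posterior ∝ prior × likelihood. Numerator for I: 0.43·0.220912 = 0.094992.
Normalizing constant: 0.43·0.220912 + 0.18·0 + 0.39·0.168718 = 0.160792.
P(I | observation) = 0.094992 / 0.160792 = 0.590776.

0.5908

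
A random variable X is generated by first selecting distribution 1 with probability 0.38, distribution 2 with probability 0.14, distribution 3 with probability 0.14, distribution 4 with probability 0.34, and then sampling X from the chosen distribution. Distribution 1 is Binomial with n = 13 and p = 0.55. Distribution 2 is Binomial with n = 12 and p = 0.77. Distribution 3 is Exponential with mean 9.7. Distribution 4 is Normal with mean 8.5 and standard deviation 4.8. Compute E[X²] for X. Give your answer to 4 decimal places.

For each component E[X²] = Var + (mean)², giving 1: 54.34; 2: 87.5028; 3: 188.18; 4: 95.29.
Overall E[X²] = 0.38·54.34 + 0.14·87.5028 + 0.14·188.18 + 0.34·95.29 = 91.6434.

91.6434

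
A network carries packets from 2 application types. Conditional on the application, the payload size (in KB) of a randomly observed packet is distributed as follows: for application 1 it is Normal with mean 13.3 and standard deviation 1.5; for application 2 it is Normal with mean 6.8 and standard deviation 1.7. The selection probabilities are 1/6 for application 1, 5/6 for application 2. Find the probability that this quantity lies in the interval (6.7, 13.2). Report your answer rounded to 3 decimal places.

Conditional on each application, P(6.7 < X < 13.2): 1: 0.473418; 2: 0.52337.
By total probability, P(6.7 < X < 13.2) = 0.166667·0.473418 + 0.833333·0.52337 = 0.515045.

0.515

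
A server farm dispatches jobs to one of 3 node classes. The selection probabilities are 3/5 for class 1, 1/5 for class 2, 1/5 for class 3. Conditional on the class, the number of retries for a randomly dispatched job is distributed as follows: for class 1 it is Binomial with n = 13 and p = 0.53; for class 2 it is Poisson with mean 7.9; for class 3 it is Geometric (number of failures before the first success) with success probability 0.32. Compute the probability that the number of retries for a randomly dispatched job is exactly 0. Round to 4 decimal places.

Conditional on each class, P(X = 0): 1: 5.461e-05; 2: 0.000370744; 3: 0.32.
By total probability, P(X = 0) = 0.6·5.461e-05 + 0.2·0.000370744 + 0.2·0.32 = 0.0641069.

0.0641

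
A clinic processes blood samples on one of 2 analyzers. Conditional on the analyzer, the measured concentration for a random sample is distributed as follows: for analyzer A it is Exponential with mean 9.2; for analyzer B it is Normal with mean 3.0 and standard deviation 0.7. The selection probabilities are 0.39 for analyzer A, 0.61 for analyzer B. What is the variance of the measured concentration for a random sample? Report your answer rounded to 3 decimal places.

Per component, A: μ=9.2, E[X²]=169.28; B: μ=3, E[X²]=9.49.
E[X] = 0.39·9.2 + 0.61·3 = 5.418.
E[X²] = 0.39·169.28 + 0.61·9.49 = 71.8081.
Var(X) = E[X²] − (E[X])² = 71.8081 − 29.3547 = 42.4534.

42.453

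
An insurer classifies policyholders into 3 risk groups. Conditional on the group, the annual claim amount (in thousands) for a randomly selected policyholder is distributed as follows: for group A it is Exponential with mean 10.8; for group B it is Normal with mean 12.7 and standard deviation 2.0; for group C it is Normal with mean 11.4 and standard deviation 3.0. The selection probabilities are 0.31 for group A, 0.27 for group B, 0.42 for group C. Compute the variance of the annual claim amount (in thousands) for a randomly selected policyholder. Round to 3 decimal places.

41.559

Per component, A: μ=10.8, E[X²]=233.28; B: μ=12.7, E[X²]=165.29; C: μ=11.4, E[X²]=138.96.
E[X] = 0.31·10.8 + 0.27·12.7 + 0.42·11.4 = 11.565.
E[X²] = 0.31·233.28 + 0.27·165.29 + 0.42·138.96 = 175.308.
Var(X) = E[X²] − (E[X])² = 175.308 − 133.749 = 41.5591.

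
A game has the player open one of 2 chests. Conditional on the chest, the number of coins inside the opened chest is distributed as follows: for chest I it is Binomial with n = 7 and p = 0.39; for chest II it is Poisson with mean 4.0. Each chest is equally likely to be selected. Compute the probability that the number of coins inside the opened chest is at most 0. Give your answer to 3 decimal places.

Conditional on each chest, P(X ≤ 0): I: 0.0314274; II: 0.0183156.
By total probability, P(X ≤ 0) = 0.5·0.0314274 + 0.5·0.0183156 = 0.0248715.

0.025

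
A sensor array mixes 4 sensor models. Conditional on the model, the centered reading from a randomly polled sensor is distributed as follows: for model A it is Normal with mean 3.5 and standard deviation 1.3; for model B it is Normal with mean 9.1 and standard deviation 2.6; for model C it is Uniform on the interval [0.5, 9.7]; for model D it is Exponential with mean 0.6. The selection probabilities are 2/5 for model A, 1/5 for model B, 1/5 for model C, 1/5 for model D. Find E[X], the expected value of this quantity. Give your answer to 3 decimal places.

4.360

Component means — A: 3.5; B: 9.1; C: 5.1; D: 0.6.
E[X] = 0.4·3.5 + 0.2·9.1 + 0.2·5.1 + 0.2·0.6 = 4.36.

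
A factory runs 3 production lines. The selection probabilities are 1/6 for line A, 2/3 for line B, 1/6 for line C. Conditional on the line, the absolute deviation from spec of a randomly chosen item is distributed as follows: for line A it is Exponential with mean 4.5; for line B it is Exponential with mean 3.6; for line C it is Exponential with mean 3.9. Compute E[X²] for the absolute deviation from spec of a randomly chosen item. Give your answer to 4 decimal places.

29.1000

For each component E[X²] = Var + (mean)², giving A: 40.5; B: 25.92; C: 30.42.
Overall E[X²] = 0.166667·40.5 + 0.666667·25.92 + 0.166667·30.42 = 29.1.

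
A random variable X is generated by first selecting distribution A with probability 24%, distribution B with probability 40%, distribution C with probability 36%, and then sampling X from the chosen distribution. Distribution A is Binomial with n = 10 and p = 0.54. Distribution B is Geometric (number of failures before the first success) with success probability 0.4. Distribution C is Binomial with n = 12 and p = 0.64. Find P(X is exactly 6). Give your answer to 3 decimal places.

0.113

Conditional on each component, P(X = 6): A: 0.233138; B: 0.0186624; C: 0.138219.
By total probability, P(X = 6) = 0.24·0.233138 + 0.4·0.0186624 + 0.36·0.138219 = 0.113177.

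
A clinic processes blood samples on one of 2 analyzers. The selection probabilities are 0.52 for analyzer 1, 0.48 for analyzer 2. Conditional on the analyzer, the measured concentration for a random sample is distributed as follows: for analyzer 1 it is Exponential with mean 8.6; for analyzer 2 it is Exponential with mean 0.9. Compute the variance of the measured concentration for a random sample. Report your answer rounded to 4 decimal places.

53.6468

Per component, 1: μ=8.6, E[X²]=147.92; 2: μ=0.9, E[X²]=1.62.
E[X] = 0.52·8.6 + 0.48·0.9 = 4.904.
E[X²] = 0.52·147.92 + 0.48·1.62 = 77.696.
Var(X) = E[X²] − (E[X])² = 77.696 − 24.0492 = 53.6468.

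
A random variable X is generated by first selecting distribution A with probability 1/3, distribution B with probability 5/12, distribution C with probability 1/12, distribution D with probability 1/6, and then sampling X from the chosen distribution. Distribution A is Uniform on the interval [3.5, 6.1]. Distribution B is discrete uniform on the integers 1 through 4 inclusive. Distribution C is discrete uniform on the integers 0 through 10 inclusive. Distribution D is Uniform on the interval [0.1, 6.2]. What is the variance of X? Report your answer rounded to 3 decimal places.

3.240

Per component, A: μ=4.8, E[X²]=23.6033; B: μ=2.5, E[X²]=7.5; C: μ=5, E[X²]=35; D: μ=3.15, E[X²]=13.0233.
E[X] = 0.333333·4.8 + 0.416667·2.5 + 0.0833333·5 + 0.166667·3.15 = 3.58333.
E[X²] = 0.333333·23.6033 + 0.416667·7.5 + 0.0833333·35 + 0.166667·13.0233 = 16.08.
Var(X) = E[X²] − (E[X])² = 16.08 − 12.8403 = 3.23972.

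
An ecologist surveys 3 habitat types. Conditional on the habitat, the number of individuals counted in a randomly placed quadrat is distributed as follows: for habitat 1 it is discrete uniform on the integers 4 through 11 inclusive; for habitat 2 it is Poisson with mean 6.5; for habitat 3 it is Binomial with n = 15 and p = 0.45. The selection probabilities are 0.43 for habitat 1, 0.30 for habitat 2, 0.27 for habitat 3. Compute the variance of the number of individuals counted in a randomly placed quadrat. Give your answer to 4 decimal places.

Per component, 1: μ=7.5, E[X²]=61.5; 2: μ=6.5, E[X²]=48.75; 3: μ=6.75, E[X²]=49.275.
E[X] = 0.43·7.5 + 0.3·6.5 + 0.27·6.75 = 6.9975.
E[X²] = 0.43·61.5 + 0.3·48.75 + 0.27·49.275 = 54.3743.
Var(X) = E[X²] − (E[X])² = 54.3743 − 48.965 = 5.40924.

5.4092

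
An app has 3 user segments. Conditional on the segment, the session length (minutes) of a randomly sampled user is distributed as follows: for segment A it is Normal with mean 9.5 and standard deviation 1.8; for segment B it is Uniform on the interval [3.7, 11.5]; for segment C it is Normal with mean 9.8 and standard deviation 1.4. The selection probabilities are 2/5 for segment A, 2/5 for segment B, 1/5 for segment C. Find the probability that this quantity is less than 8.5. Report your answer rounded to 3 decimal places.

0.397

Conditional on each segment, P(X < 8.5): A: 0.289257; B: 0.615385; C: 0.176556.
By total probability, P(X < 8.5) = 0.4·0.289257 + 0.4·0.615385 + 0.2·0.176556 = 0.397168.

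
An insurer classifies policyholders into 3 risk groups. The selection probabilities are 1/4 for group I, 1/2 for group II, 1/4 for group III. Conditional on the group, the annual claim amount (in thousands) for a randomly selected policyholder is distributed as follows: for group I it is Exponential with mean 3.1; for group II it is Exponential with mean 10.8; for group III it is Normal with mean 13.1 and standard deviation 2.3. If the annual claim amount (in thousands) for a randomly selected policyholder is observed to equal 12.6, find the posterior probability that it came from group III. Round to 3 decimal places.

0.728

Likelihoods f(12.6 | ·): I: 0.00553913; II: 0.0288336; III: 0.169403.
Posterior ∝ prior × likelihood. Numerator for III: 0.25·0.169403 = 0.0423507.
Normalizing constant: 0.25·0.00553913 + 0.5·0.0288336 + 0.25·0.169403 = 0.0581522.
P(III | observation) = 0.0423507 / 0.0581522 = 0.728272.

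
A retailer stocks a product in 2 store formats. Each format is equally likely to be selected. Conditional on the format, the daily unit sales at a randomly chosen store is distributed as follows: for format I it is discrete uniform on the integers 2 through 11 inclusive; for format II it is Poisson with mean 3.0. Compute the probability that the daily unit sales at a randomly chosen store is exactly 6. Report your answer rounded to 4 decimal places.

Conditional on each format, P(X = 6): I: 0.1; II: 0.0504094.
By total probability, P(X = 6) = 0.5·0.1 + 0.5·0.0504094 = 0.0752047.

0.0752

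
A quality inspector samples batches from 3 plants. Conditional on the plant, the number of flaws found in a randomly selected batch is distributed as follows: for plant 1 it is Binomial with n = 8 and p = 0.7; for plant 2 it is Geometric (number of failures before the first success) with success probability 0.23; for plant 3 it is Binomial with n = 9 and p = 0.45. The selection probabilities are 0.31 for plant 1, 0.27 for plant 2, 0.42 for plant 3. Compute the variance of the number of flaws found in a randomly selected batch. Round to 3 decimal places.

6.180

Per component, 1: μ=5.6, E[X²]=33.04; 2: μ=3.34783, E[X²]=25.7637; 3: μ=4.05, E[X²]=18.63.
E[X] = 0.31·5.6 + 0.27·3.34783 + 0.42·4.05 = 4.34091.
E[X²] = 0.31·33.04 + 0.27·25.7637 + 0.42·18.63 = 25.0232.
Var(X) = E[X²] − (E[X])² = 25.0232 − 18.8435 = 6.17967.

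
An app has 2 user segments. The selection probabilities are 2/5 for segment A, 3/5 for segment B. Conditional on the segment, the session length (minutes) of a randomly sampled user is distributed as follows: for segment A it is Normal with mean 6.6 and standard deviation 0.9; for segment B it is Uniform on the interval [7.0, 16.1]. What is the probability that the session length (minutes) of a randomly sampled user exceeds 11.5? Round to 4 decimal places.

Conditional on each segment, P(X > 11.5): A: 2.59837e-08; B: 0.505495.
By total probability, P(X > 11.5) = 0.4·2.59837e-08 + 0.6·0.505495 = 0.303297.

0.3033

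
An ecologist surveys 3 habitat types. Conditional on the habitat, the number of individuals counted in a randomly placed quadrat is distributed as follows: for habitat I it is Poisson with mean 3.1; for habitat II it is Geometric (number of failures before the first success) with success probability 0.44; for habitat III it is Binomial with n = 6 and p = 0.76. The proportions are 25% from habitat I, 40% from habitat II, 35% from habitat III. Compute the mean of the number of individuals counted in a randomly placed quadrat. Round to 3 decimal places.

Component means — I: 3.1; II: 1.27273; III: 4.56.
E[X] = 0.25·3.1 + 0.4·1.27273 + 0.35·4.56 = 2.88009.

2.880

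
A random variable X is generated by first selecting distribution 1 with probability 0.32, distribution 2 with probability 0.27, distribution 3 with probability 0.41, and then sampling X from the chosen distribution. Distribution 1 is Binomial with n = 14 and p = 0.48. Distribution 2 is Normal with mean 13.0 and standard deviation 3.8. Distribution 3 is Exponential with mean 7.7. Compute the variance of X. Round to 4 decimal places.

35.9690

Per component, 1: μ=6.72, E[X²]=48.6528; 2: μ=13, E[X²]=183.44; 3: μ=7.7, E[X²]=118.58.
E[X] = 0.32·6.72 + 0.27·13 + 0.41·7.7 = 8.8174.
E[X²] = 0.32·48.6528 + 0.27·183.44 + 0.41·118.58 = 113.715.
Var(X) = E[X²] − (E[X])² = 113.715 − 77.7465 = 35.969.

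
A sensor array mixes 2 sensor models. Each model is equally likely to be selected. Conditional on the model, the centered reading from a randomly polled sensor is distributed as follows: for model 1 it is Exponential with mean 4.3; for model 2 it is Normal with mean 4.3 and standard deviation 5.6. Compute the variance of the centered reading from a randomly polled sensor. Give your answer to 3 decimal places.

Per component, 1: μ=4.3, E[X²]=36.98; 2: μ=4.3, E[X²]=49.85.
E[X] = 0.5·4.3 + 0.5·4.3 = 4.3.
E[X²] = 0.5·36.98 + 0.5·49.85 = 43.415.
Var(X) = E[X²] − (E[X])² = 43.415 − 18.49 = 24.925.

24.925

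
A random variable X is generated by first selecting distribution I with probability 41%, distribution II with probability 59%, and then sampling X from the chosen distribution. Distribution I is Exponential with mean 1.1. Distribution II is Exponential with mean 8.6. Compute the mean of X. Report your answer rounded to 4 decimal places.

5.5250

Component means — I: 1.1; II: 8.6.
E[X] = 0.41·1.1 + 0.59·8.6 = 5.525.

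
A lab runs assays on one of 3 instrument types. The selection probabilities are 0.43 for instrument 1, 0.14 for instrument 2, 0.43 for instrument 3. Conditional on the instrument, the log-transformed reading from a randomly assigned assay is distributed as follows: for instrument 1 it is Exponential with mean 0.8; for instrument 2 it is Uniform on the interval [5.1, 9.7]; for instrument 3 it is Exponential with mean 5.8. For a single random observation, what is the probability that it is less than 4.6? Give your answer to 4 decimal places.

Conditional on each instrument, P(X < 4.6): 1: 0.996817; 2: 0; 3: 0.547562.
By total probability, P(X < 4.6) = 0.43·0.996817 + 0.14·0 + 0.43·0.547562 = 0.664083.

0.6641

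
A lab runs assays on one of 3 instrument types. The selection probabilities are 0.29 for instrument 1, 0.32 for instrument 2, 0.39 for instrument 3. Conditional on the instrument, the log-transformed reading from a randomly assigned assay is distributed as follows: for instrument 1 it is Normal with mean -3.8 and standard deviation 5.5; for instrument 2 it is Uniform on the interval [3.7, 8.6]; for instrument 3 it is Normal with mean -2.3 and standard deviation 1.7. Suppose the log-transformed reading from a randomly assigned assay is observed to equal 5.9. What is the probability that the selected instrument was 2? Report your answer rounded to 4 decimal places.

Likelihoods f(5.9 | ·): 1: 0.0153154; 2: 0.204082; 3: 2.08074e-06.
Posterior ∝ prior × likelihood. Numerator for 2: 0.32·0.204082 = 0.0653061.
Normalizing constant: 0.29·0.0153154 + 0.32·0.204082 + 0.39·2.08074e-06 = 0.0697484.
P(2 | observation) = 0.0653061 / 0.0697484 = 0.93631.

0.9363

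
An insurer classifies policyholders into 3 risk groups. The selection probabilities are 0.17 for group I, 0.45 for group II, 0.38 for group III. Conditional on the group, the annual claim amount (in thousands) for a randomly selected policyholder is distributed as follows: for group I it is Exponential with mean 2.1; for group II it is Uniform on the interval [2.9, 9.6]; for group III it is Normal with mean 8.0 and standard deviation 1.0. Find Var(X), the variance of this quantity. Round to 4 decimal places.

6.9030

Per component, I: μ=2.1, E[X²]=8.82; II: μ=6.25, E[X²]=42.8033; III: μ=8, E[X²]=65.
E[X] = 0.17·2.1 + 0.45·6.25 + 0.38·8 = 6.2095.
E[X²] = 0.17·8.82 + 0.45·42.8033 + 0.38·65 = 45.4609.
Var(X) = E[X²] − (E[X])² = 45.4609 − 38.5579 = 6.90301.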